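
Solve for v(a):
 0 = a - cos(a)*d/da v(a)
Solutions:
 v(a) = C1 + Integral(a/cos(a), a)


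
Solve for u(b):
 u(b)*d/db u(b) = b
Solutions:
 u(b) = -sqrt(C1 + b^2)
 u(b) = sqrt(C1 + b^2)


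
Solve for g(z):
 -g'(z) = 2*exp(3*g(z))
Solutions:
 g(z) = log((-3^(2/3) - 3*3^(1/6)*I)*(1/(C1 + 2*z))^(1/3)/6)
 g(z) = log((-3^(2/3) + 3*3^(1/6)*I)*(1/(C1 + 2*z))^(1/3)/6)
 g(z) = log(1/(C1 + 6*z))/3


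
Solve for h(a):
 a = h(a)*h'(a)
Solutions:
 h(a) = -sqrt(C1 + a^2)
 h(a) = sqrt(C1 + a^2)


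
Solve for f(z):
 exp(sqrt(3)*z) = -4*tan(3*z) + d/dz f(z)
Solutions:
 f(z) = C1 + sqrt(3)*exp(sqrt(3)*z)/3 - 4*log(cos(3*z))/3


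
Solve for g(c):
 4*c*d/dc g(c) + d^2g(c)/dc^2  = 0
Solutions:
 g(c) = C1 + C2*erf(sqrt(2)*c)


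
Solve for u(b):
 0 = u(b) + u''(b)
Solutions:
 u(b) = C1*sin(b) + C2*cos(b)


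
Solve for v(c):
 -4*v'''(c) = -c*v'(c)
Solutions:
 v(c) = C1 + Integral(C2*airyai(2^(1/3)*c/2) + C3*airybi(2^(1/3)*c/2), c)


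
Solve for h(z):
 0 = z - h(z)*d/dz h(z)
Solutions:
 h(z) = -sqrt(C1 + z^2)
 h(z) = sqrt(C1 + z^2)


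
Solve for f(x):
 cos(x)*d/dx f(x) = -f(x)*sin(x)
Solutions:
 f(x) = C1*cos(x)


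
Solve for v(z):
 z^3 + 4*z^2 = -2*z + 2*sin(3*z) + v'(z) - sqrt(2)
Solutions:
 v(z) = C1 + z^4/4 + 4*z^3/3 + z^2 + sqrt(2)*z + 2*cos(3*z)/3


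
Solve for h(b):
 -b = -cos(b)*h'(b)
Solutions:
 h(b) = C1 + Integral(b/cos(b), b)


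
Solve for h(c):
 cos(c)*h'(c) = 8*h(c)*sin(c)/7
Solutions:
 h(c) = C1/cos(c)^(8/7)


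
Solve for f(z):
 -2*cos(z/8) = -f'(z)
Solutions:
 f(z) = C1 + 16*sin(z/8)


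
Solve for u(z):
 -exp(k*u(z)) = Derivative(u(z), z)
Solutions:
 u(z) = Piecewise((log(1/(C1*k + k*z))/k, Ne(k, 0)), (nan, True))
 u(z) = Piecewise((C1 - z, Eq(k, 0)), (nan, True))


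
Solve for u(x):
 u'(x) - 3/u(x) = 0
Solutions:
 u(x) = -sqrt(C1 + 6*x)
 u(x) = sqrt(C1 + 6*x)


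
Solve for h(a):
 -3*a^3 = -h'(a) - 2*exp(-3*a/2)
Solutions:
 h(a) = C1 + 3*a^4/4 + 4*exp(-3*a/2)/3


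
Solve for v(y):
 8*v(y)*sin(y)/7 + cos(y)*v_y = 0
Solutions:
 v(y) = C1*cos(y)^(8/7)


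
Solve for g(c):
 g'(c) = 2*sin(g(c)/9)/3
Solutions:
 -2*c/3 + 9*log(cos(g(c)/9) - 1)/2 - 9*log(cos(g(c)/9) + 1)/2 = C1


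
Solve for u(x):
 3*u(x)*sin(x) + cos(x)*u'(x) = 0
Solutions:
 u(x) = C1*cos(x)^3


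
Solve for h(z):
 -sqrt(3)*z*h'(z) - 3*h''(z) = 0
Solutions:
 h(z) = C1 + C2*erf(sqrt(2)*3^(3/4)*z/6)


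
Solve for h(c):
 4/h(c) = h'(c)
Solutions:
 h(c) = -sqrt(C1 + 8*c)
 h(c) = sqrt(C1 + 8*c)


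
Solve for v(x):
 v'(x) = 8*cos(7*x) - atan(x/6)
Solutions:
 v(x) = C1 - x*atan(x/6) + 3*log(x^2 + 36) + 8*sin(7*x)/7


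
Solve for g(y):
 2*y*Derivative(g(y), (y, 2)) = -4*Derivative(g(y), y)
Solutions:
 g(y) = C1 + C2/y


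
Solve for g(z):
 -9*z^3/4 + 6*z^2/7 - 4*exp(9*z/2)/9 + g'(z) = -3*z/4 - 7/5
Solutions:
 g(z) = C1 + 9*z^4/16 - 2*z^3/7 - 3*z^2/8 - 7*z/5 + 8*exp(9*z/2)/81


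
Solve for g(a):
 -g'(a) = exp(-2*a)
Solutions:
 g(a) = C1 + exp(-2*a)/2


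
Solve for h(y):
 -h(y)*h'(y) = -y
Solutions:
 h(y) = -sqrt(C1 + y^2)
 h(y) = sqrt(C1 + y^2)


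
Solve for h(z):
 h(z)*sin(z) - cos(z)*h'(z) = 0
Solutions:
 h(z) = C1/cos(z)


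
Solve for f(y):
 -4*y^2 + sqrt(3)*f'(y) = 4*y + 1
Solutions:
 f(y) = C1 + 4*sqrt(3)*y^3/9 + 2*sqrt(3)*y^2/3 + sqrt(3)*y/3


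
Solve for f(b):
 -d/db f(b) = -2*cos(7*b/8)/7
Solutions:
 f(b) = C1 + 16*sin(7*b/8)/49


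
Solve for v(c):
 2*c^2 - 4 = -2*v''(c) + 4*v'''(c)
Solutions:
 v(c) = C1 + C2*c + C3*exp(c/2) - c^4/12 - 2*c^3/3 - 3*c^2


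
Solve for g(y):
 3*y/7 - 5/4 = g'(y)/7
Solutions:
 g(y) = C1 + 3*y^2/2 - 35*y/4


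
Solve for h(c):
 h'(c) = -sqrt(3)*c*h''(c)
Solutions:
 h(c) = C1 + C2*c^(1 - sqrt(3)/3)


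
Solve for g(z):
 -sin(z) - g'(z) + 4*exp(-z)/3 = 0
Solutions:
 g(z) = C1 + cos(z) - 4*exp(-z)/3


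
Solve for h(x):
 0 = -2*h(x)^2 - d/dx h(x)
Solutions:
 h(x) = 1/(C1 + 2*x)


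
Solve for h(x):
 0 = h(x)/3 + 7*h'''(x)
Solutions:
 h(x) = C3*exp(-21^(2/3)*x/21) + (C1*sin(3^(1/6)*7^(2/3)*x/14) + C2*cos(3^(1/6)*7^(2/3)*x/14))*exp(21^(2/3)*x/42)


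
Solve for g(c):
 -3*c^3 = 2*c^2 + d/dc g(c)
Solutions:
 g(c) = C1 - 3*c^4/4 - 2*c^3/3


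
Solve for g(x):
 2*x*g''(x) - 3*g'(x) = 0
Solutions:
 g(x) = C1 + C2*x^(5/2)


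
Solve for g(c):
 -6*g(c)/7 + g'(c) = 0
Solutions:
 g(c) = C1*exp(6*c/7)


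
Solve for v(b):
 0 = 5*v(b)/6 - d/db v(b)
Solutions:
 v(b) = C1*exp(5*b/6)


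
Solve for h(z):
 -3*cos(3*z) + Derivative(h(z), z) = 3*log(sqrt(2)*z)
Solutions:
 h(z) = C1 + 3*z*log(z) - 3*z + 3*z*log(2)/2 + sin(3*z)


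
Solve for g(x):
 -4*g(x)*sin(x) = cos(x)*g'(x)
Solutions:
 g(x) = C1*cos(x)^4


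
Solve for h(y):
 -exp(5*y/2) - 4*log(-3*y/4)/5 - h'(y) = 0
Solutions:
 h(y) = C1 - 4*y*log(-y)/5 + 4*y*(-log(3) + 1 + 2*log(2))/5 - 2*exp(5*y/2)/5


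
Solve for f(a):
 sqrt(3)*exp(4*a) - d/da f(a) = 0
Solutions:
 f(a) = C1 + sqrt(3)*exp(4*a)/4


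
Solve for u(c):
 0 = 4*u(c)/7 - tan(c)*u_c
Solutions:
 u(c) = C1*sin(c)^(4/7)


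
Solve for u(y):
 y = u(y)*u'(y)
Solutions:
 u(y) = -sqrt(C1 + y^2)
 u(y) = sqrt(C1 + y^2)


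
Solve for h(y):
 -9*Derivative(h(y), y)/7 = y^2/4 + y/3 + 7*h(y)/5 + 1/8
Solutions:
 h(y) = C1*exp(-49*y/45) - 5*y^2/28 + 185*y/2058 - 23105/134456


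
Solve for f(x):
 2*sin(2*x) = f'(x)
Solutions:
 f(x) = C1 - cos(2*x)


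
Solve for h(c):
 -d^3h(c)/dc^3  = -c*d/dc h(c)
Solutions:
 h(c) = C1 + Integral(C2*airyai(c) + C3*airybi(c), c)


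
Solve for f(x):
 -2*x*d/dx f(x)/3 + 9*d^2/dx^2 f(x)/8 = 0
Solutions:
 f(x) = C1 + C2*erfi(2*sqrt(6)*x/9)


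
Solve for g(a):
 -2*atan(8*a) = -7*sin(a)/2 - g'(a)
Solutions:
 g(a) = C1 + 2*a*atan(8*a) - log(64*a^2 + 1)/8 + 7*cos(a)/2


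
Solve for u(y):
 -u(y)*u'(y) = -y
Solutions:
 u(y) = -sqrt(C1 + y^2)
 u(y) = sqrt(C1 + y^2)


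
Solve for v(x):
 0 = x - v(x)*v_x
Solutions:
 v(x) = -sqrt(C1 + x^2)
 v(x) = sqrt(C1 + x^2)


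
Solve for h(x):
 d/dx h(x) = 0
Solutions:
 h(x) = C1


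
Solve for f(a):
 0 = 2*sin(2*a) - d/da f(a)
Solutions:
 f(a) = C1 - cos(2*a)


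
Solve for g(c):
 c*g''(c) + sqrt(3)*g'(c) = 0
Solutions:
 g(c) = C1 + C2*c^(1 - sqrt(3))


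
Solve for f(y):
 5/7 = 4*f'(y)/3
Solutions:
 f(y) = C1 + 15*y/28


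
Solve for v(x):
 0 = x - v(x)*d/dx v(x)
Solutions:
 v(x) = -sqrt(C1 + x^2)
 v(x) = sqrt(C1 + x^2)


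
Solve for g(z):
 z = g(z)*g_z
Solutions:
 g(z) = -sqrt(C1 + z^2)
 g(z) = sqrt(C1 + z^2)


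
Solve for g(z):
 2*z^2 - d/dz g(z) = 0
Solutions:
 g(z) = C1 + 2*z^3/3


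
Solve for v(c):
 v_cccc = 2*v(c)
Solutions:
 v(c) = C1*exp(-2^(1/4)*c) + C2*exp(2^(1/4)*c) + C3*sin(2^(1/4)*c) + C4*cos(2^(1/4)*c)


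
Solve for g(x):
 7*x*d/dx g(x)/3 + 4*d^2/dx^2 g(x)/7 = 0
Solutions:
 g(x) = C1 + C2*erf(7*sqrt(6)*x/12)


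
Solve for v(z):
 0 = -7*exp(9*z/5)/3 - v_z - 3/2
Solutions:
 v(z) = C1 - 3*z/2 - 35*exp(9*z/5)/27


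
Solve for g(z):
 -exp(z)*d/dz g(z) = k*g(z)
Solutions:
 g(z) = C1*exp(k*exp(-z))


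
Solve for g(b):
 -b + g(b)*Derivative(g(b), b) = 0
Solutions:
 g(b) = -sqrt(C1 + b^2)
 g(b) = sqrt(C1 + b^2)


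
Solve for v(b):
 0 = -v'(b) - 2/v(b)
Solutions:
 v(b) = -sqrt(C1 - 4*b)
 v(b) = sqrt(C1 - 4*b)


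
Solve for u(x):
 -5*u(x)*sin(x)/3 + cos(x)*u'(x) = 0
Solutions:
 u(x) = C1/cos(x)^(5/3)


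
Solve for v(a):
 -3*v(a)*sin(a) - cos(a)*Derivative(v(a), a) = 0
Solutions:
 v(a) = C1*cos(a)^3


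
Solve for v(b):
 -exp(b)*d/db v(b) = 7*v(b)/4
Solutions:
 v(b) = C1*exp(7*exp(-b)/4)


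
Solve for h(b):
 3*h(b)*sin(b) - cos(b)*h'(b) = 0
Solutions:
 h(b) = C1/cos(b)^3


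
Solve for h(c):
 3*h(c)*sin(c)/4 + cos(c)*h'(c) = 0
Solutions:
 h(c) = C1*cos(c)^(3/4)


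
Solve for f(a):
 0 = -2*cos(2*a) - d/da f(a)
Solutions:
 f(a) = C1 - sin(2*a)


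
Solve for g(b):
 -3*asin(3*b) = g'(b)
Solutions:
 g(b) = C1 - 3*b*asin(3*b) - sqrt(1 - 9*b^2)


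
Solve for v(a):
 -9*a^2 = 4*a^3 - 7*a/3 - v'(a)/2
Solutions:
 v(a) = C1 + 2*a^4 + 6*a^3 - 7*a^2/3


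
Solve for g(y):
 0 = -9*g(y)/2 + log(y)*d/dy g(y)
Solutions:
 g(y) = C1*exp(9*li(y)/2)


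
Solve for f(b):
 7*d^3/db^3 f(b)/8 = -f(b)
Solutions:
 f(b) = C3*exp(-2*7^(2/3)*b/7) + (C1*sin(sqrt(3)*7^(2/3)*b/7) + C2*cos(sqrt(3)*7^(2/3)*b/7))*exp(7^(2/3)*b/7)


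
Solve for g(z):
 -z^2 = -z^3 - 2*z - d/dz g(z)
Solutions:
 g(z) = C1 - z^4/4 + z^3/3 - z^2


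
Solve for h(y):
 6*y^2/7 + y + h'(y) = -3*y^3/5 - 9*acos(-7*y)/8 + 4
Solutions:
 h(y) = C1 - 3*y^4/20 - 2*y^3/7 - y^2/2 - 9*y*acos(-7*y)/8 + 4*y - 9*sqrt(1 - 49*y^2)/56


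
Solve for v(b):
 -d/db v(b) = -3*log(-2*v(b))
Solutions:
 -Integral(1/(log(-_y) + log(2)), (_y, v(b)))/3 = C1 - b


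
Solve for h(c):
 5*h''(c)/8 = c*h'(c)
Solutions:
 h(c) = C1 + C2*erfi(2*sqrt(5)*c/5)


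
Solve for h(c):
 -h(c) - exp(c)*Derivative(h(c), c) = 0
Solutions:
 h(c) = C1*exp(exp(-c))


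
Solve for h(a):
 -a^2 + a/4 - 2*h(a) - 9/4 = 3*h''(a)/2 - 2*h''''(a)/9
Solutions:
 h(a) = C1*exp(-sqrt(6)*a*sqrt(9 + sqrt(145))/4) + C2*exp(sqrt(6)*a*sqrt(9 + sqrt(145))/4) + C3*sin(sqrt(6)*a*sqrt(-9 + sqrt(145))/4) + C4*cos(sqrt(6)*a*sqrt(-9 + sqrt(145))/4) - a^2/2 + a/8 - 3/8


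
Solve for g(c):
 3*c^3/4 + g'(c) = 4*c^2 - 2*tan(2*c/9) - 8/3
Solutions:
 g(c) = C1 - 3*c^4/16 + 4*c^3/3 - 8*c/3 + 9*log(cos(2*c/9))


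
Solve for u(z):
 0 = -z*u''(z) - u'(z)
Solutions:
 u(z) = C1 + C2*log(z)


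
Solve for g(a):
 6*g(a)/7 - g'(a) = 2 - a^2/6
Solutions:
 g(a) = C1*exp(6*a/7) - 7*a^2/36 - 49*a/108 + 1169/648


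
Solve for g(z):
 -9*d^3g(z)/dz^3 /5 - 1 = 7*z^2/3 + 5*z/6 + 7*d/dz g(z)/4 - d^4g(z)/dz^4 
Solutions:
 g(z) = C1 + C2*exp(z*(-(5*sqrt(45745) + 1091)^(1/3) - 36/(5*sqrt(45745) + 1091)^(1/3) + 12)/20)*sin(sqrt(3)*z*(-(5*sqrt(45745) + 1091)^(1/3) + 36/(5*sqrt(45745) + 1091)^(1/3))/20) + C3*exp(z*(-(5*sqrt(45745) + 1091)^(1/3) - 36/(5*sqrt(45745) + 1091)^(1/3) + 12)/20)*cos(sqrt(3)*z*(-(5*sqrt(45745) + 1091)^(1/3) + 36/(5*sqrt(45745) + 1091)^(1/3))/20) + C4*exp(z*(36/(5*sqrt(45745) + 1091)^(1/3) + 6 + (5*sqrt(45745) + 1091)^(1/3))/10) - 4*z^3/9 - 5*z^2/21 + 76*z/35


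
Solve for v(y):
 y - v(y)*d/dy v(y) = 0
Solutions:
 v(y) = -sqrt(C1 + y^2)
 v(y) = sqrt(C1 + y^2)


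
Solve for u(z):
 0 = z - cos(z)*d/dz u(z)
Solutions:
 u(z) = C1 + Integral(z/cos(z), z)


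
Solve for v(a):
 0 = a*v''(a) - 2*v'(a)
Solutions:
 v(a) = C1 + C2*a^3


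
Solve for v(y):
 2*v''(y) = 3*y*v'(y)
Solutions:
 v(y) = C1 + C2*erfi(sqrt(3)*y/2)


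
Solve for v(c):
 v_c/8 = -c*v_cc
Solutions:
 v(c) = C1 + C2*c^(7/8)


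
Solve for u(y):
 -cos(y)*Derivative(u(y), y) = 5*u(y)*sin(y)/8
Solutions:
 u(y) = C1*cos(y)^(5/8)


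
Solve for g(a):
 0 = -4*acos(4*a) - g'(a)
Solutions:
 g(a) = C1 - 4*a*acos(4*a) + sqrt(1 - 16*a^2)


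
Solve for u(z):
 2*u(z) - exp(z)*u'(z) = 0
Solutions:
 u(z) = C1*exp(-2*exp(-z))


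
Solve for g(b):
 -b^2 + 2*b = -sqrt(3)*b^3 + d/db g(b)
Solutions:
 g(b) = C1 + sqrt(3)*b^4/4 - b^3/3 + b^2


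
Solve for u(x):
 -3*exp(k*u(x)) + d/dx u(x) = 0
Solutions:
 u(x) = Piecewise((log(-1/(C1*k + 3*k*x))/k, Ne(k, 0)), (nan, True))
 u(x) = Piecewise((C1 + 3*x, Eq(k, 0)), (nan, True))


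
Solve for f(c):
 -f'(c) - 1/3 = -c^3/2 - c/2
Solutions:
 f(c) = C1 + c^4/8 + c^2/4 - c/3


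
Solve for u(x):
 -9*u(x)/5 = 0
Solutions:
 u(x) = 0


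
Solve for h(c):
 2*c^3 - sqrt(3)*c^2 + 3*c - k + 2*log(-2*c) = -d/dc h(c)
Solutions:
 h(c) = C1 - c^4/2 + sqrt(3)*c^3/3 - 3*c^2/2 + c*(k - 2*log(2) + 2) - 2*c*log(-c)


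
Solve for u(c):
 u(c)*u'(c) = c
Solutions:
 u(c) = -sqrt(C1 + c^2)
 u(c) = sqrt(C1 + c^2)


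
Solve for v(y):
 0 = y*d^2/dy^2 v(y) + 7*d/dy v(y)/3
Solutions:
 v(y) = C1 + C2/y^(4/3)


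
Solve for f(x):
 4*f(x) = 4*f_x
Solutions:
 f(x) = C1*exp(x)


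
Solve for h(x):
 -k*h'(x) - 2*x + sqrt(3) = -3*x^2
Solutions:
 h(x) = C1 + x^3/k - x^2/k + sqrt(3)*x/k


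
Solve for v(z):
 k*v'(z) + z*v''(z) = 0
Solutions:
 v(z) = C1 + z^(1 - re(k))*(C2*sin(log(z)*Abs(im(k))) + C3*cos(log(z)*im(k)))


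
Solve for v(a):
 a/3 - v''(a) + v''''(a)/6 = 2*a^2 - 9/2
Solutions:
 v(a) = C1 + C2*a + C3*exp(-sqrt(6)*a) + C4*exp(sqrt(6)*a) - a^4/6 + a^3/18 + 23*a^2/12


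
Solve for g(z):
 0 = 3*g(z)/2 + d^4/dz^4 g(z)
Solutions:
 g(z) = (C1*sin(6^(1/4)*z/2) + C2*cos(6^(1/4)*z/2))*exp(-6^(1/4)*z/2) + (C3*sin(6^(1/4)*z/2) + C4*cos(6^(1/4)*z/2))*exp(6^(1/4)*z/2)


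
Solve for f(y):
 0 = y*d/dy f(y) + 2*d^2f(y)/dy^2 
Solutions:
 f(y) = C1 + C2*erf(y/2)


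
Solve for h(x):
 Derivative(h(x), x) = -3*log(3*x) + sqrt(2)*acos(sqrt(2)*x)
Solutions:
 h(x) = C1 - 3*x*log(x) - 3*x*log(3) + 3*x + sqrt(2)*(x*acos(sqrt(2)*x) - sqrt(2)*sqrt(1 - 2*x^2)/2)


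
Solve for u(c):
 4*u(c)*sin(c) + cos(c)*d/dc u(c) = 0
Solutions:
 u(c) = C1*cos(c)^4


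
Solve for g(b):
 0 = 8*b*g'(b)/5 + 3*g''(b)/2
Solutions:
 g(b) = C1 + C2*erf(2*sqrt(30)*b/15)


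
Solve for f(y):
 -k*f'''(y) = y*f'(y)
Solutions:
 f(y) = C1 + Integral(C2*airyai(y*(-1/k)^(1/3)) + C3*airybi(y*(-1/k)^(1/3)), y)


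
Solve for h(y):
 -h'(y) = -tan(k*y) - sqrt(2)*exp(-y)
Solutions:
 h(y) = C1 - Piecewise((sqrt(2)*exp(-y) - log(tan(k*y)^2 + 1)/(2*k), Ne(k, 0)), (sqrt(2)*exp(-y), True))


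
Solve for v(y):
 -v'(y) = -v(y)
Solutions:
 v(y) = C1*exp(y)


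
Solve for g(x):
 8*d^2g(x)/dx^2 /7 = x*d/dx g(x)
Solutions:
 g(x) = C1 + C2*erfi(sqrt(7)*x/4)


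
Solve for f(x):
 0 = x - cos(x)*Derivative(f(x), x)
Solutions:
 f(x) = C1 + Integral(x/cos(x), x)


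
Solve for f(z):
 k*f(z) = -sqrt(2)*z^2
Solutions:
 f(z) = -sqrt(2)*z^2/k


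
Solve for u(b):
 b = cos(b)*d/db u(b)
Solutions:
 u(b) = C1 + Integral(b/cos(b), b)


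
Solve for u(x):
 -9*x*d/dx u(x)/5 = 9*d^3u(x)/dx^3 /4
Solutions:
 u(x) = C1 + Integral(C2*airyai(-10^(2/3)*x/5) + C3*airybi(-10^(2/3)*x/5), x)


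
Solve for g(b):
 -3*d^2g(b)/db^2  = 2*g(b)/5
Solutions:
 g(b) = C1*sin(sqrt(30)*b/15) + C2*cos(sqrt(30)*b/15)


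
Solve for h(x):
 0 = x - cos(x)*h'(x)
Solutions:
 h(x) = C1 + Integral(x/cos(x), x)


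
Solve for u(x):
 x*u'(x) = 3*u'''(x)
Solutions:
 u(x) = C1 + Integral(C2*airyai(3^(2/3)*x/3) + C3*airybi(3^(2/3)*x/3), x)


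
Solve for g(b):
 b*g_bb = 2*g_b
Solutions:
 g(b) = C1 + C2*b^3


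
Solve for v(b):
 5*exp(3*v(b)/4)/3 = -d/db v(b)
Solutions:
 v(b) = 4*log(1/(C1 + 5*b))/3 + 8*log(2)/3
 v(b) = 4*log(2^(2/3)*(-1 - sqrt(3)*I)*(1/(C1 + 5*b))^(1/3)/2)
 v(b) = 4*log(2^(2/3)*(-1 + sqrt(3)*I)*(1/(C1 + 5*b))^(1/3)/2)


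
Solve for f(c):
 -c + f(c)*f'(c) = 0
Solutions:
 f(c) = -sqrt(C1 + c^2)
 f(c) = sqrt(C1 + c^2)


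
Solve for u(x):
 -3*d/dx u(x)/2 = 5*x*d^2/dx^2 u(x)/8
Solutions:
 u(x) = C1 + C2/x^(7/5)


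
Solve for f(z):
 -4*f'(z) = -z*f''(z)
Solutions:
 f(z) = C1 + C2*z^5


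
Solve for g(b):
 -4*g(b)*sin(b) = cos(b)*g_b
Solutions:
 g(b) = C1*cos(b)^4


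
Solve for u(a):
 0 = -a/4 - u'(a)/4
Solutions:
 u(a) = C1 - a^2/2


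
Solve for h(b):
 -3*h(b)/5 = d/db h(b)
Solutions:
 h(b) = C1*exp(-3*b/5)


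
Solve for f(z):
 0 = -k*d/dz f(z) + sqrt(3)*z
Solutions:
 f(z) = C1 + sqrt(3)*z^2/(2*k)


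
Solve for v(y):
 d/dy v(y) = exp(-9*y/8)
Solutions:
 v(y) = C1 - 8*exp(-9*y/8)/9


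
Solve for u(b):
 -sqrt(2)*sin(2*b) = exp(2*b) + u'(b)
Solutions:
 u(b) = C1 - exp(2*b)/2 + sqrt(2)*cos(2*b)/2


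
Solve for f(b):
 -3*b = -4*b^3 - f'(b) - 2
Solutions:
 f(b) = C1 - b^4 + 3*b^2/2 - 2*b


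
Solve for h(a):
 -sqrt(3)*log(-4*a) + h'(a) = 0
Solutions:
 h(a) = C1 + sqrt(3)*a*log(-a) + sqrt(3)*a*(-1 + 2*log(2))


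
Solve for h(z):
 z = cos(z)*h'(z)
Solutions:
 h(z) = C1 + Integral(z/cos(z), z)


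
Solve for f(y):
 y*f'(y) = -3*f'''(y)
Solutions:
 f(y) = C1 + Integral(C2*airyai(-3^(2/3)*y/3) + C3*airybi(-3^(2/3)*y/3), y)


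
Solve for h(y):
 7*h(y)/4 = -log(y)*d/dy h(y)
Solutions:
 h(y) = C1*exp(-7*li(y)/4)


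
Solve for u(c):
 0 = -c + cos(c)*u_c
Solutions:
 u(c) = C1 + Integral(c/cos(c), c)


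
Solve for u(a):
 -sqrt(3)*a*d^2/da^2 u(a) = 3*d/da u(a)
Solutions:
 u(a) = C1 + C2*a^(1 - sqrt(3))


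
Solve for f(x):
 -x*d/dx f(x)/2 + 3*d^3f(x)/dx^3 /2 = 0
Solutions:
 f(x) = C1 + Integral(C2*airyai(3^(2/3)*x/3) + C3*airybi(3^(2/3)*x/3), x)


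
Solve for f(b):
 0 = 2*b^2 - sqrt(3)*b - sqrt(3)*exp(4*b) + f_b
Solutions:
 f(b) = C1 - 2*b^3/3 + sqrt(3)*b^2/2 + sqrt(3)*exp(4*b)/4


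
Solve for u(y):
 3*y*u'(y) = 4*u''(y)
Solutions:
 u(y) = C1 + C2*erfi(sqrt(6)*y/4)


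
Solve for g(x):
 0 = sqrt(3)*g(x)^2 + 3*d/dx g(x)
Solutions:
 g(x) = 3/(C1 + sqrt(3)*x)


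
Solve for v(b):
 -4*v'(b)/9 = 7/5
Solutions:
 v(b) = C1 - 63*b/20


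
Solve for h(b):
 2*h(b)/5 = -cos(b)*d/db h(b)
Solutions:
 h(b) = C1*(sin(b) - 1)^(1/5)/(sin(b) + 1)^(1/5)


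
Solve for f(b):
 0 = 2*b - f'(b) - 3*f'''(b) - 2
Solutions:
 f(b) = C1 + C2*sin(sqrt(3)*b/3) + C3*cos(sqrt(3)*b/3) + b^2 - 2*b


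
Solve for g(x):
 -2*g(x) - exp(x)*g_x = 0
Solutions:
 g(x) = C1*exp(2*exp(-x))


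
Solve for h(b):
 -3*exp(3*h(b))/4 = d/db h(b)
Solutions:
 h(b) = log(1/(C1 + 9*b))/3 + 2*log(2)/3
 h(b) = log((-6^(2/3) - 3*2^(2/3)*3^(1/6)*I)*(1/(C1 + 3*b))^(1/3)/6)
 h(b) = log((-6^(2/3) + 3*2^(2/3)*3^(1/6)*I)*(1/(C1 + 3*b))^(1/3)/6)


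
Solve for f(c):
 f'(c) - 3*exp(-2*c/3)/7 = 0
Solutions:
 f(c) = C1 - 9*exp(-2*c/3)/14


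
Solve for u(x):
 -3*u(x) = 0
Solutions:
 u(x) = 0


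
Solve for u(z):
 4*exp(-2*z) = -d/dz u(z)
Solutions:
 u(z) = C1 + 2*exp(-2*z)


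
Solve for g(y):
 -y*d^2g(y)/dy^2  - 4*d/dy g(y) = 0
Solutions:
 g(y) = C1 + C2/y^3


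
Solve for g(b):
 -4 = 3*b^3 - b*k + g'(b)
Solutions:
 g(b) = C1 - 3*b^4/4 + b^2*k/2 - 4*b


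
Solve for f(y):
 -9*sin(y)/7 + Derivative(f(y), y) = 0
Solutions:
 f(y) = C1 - 9*cos(y)/7


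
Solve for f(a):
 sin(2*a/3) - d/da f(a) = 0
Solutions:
 f(a) = C1 - 3*cos(2*a/3)/2


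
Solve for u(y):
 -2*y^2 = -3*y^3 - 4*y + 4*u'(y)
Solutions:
 u(y) = C1 + 3*y^4/16 - y^3/6 + y^2/2


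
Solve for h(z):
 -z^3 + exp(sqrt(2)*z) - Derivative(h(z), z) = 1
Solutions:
 h(z) = C1 - z^4/4 - z + sqrt(2)*exp(sqrt(2)*z)/2


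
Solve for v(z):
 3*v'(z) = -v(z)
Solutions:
 v(z) = C1*exp(-z/3)


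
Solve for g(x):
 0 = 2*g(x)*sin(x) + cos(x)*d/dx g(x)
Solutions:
 g(x) = C1*cos(x)^2


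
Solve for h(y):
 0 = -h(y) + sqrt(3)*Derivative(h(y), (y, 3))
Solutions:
 h(y) = C3*exp(3^(5/6)*y/3) + (C1*sin(3^(1/3)*y/2) + C2*cos(3^(1/3)*y/2))*exp(-3^(5/6)*y/6)


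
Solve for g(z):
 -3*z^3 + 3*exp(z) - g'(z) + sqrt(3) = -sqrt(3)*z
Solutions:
 g(z) = C1 - 3*z^4/4 + sqrt(3)*z^2/2 + sqrt(3)*z + 3*exp(z)


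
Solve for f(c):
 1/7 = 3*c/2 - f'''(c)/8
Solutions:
 f(c) = C1 + C2*c + C3*c^2 + c^4/2 - 4*c^3/21


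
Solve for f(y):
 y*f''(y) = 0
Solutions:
 f(y) = C1 + C2*y


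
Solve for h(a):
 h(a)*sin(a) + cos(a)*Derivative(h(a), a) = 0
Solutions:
 h(a) = C1*cos(a)


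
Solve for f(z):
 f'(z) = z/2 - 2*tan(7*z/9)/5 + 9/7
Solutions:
 f(z) = C1 + z^2/4 + 9*z/7 + 18*log(cos(7*z/9))/35


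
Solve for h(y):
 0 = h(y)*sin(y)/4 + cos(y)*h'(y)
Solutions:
 h(y) = C1*cos(y)^(1/4)


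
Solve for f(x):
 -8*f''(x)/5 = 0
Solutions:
 f(x) = C1 + C2*x


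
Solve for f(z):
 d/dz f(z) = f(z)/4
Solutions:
 f(z) = C1*exp(z/4)


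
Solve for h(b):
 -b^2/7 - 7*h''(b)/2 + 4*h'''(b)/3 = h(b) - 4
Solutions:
 h(b) = C1*exp(b*(-(8*sqrt(2634) + 535)^(1/3) - 49/(8*sqrt(2634) + 535)^(1/3) + 14)/16)*sin(sqrt(3)*b*(-(8*sqrt(2634) + 535)^(1/3) + 49/(8*sqrt(2634) + 535)^(1/3))/16) + C2*exp(b*(-(8*sqrt(2634) + 535)^(1/3) - 49/(8*sqrt(2634) + 535)^(1/3) + 14)/16)*cos(sqrt(3)*b*(-(8*sqrt(2634) + 535)^(1/3) + 49/(8*sqrt(2634) + 535)^(1/3))/16) + C3*exp(b*(49/(8*sqrt(2634) + 535)^(1/3) + 7 + (8*sqrt(2634) + 535)^(1/3))/8) - b^2/7 + 5


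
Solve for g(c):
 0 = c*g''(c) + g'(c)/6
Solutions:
 g(c) = C1 + C2*c^(5/6)


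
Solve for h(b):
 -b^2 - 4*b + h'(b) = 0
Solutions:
 h(b) = C1 + b^3/3 + 2*b^2


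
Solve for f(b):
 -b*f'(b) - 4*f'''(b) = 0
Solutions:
 f(b) = C1 + Integral(C2*airyai(-2^(1/3)*b/2) + C3*airybi(-2^(1/3)*b/2), b)


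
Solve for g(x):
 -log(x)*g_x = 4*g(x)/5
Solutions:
 g(x) = C1*exp(-4*li(x)/5)


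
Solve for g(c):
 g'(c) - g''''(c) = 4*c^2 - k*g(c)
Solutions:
 g(c) = C1*exp(c*Piecewise((-sqrt(-(-1)^(1/3))/2 - sqrt(-2/sqrt(-(-1)^(1/3)) + (-1)^(1/3))/2, Eq(k, 0)), (-sqrt(-2*k/(3*(sqrt(k^3/27 + 1/256) + 1/16)^(1/3)) + 2*(sqrt(k^3/27 + 1/256) + 1/16)^(1/3))/2 - sqrt(2*k/(3*(sqrt(k^3/27 + 1/256) + 1/16)^(1/3)) - 2*(sqrt(k^3/27 + 1/256) + 1/16)^(1/3) - 2/sqrt(-2*k/(3*(sqrt(k^3/27 + 1/256) + 1/16)^(1/3)) + 2*(sqrt(k^3/27 + 1/256) + 1/16)^(1/3)))/2, True))) + C2*exp(c*Piecewise((sqrt(-(-1)^(1/3))/2 + sqrt((-1)^(1/3) + 2/sqrt(-(-1)^(1/3)))/2, Eq(k, 0)), (sqrt(-2*k/(3*(sqrt(k^3/27 + 1/256) + 1/16)^(1/3)) + 2*(sqrt(k^3/27 + 1/256) + 1/16)^(1/3))/2 + sqrt(2*k/(3*(sqrt(k^3/27 + 1/256) + 1/16)^(1/3)) - 2*(sqrt(k^3/27 + 1/256) + 1/16)^(1/3) + 2/sqrt(-2*k/(3*(sqrt(k^3/27 + 1/256) + 1/16)^(1/3)) + 2*(sqrt(k^3/27 + 1/256) + 1/16)^(1/3)))/2, True))) + C3*exp(c*Piecewise((-sqrt((-1)^(1/3) + 2/sqrt(-(-1)^(1/3)))/2 + sqrt(-(-1)^(1/3))/2, Eq(k, 0)), (sqrt(-2*k/(3*(sqrt(k^3/27 + 1/256) + 1/16)^(1/3)) + 2*(sqrt(k^3/27 + 1/256) + 1/16)^(1/3))/2 - sqrt(2*k/(3*(sqrt(k^3/27 + 1/256) + 1/16)^(1/3)) - 2*(sqrt(k^3/27 + 1/256) + 1/16)^(1/3) + 2/sqrt(-2*k/(3*(sqrt(k^3/27 + 1/256) + 1/16)^(1/3)) + 2*(sqrt(k^3/27 + 1/256) + 1/16)^(1/3)))/2, True))) + C4*exp(c*Piecewise((sqrt(-2/sqrt(-(-1)^(1/3)) + (-1)^(1/3))/2 - sqrt(-(-1)^(1/3))/2, Eq(k, 0)), (-sqrt(-2*k/(3*(sqrt(k^3/27 + 1/256) + 1/16)^(1/3)) + 2*(sqrt(k^3/27 + 1/256) + 1/16)^(1/3))/2 + sqrt(2*k/(3*(sqrt(k^3/27 + 1/256) + 1/16)^(1/3)) - 2*(sqrt(k^3/27 + 1/256) + 1/16)^(1/3) - 2/sqrt(-2*k/(3*(sqrt(k^3/27 + 1/256) + 1/16)^(1/3)) + 2*(sqrt(k^3/27 + 1/256) + 1/16)^(1/3)))/2, True))) + 4*c^2/k - 8*c/k^2 + 8/k^3


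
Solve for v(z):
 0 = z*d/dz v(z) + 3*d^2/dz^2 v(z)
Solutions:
 v(z) = C1 + C2*erf(sqrt(6)*z/6)


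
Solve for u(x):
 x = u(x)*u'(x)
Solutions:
 u(x) = -sqrt(C1 + x^2)
 u(x) = sqrt(C1 + x^2)


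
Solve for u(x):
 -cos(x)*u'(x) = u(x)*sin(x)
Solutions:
 u(x) = C1*cos(x)


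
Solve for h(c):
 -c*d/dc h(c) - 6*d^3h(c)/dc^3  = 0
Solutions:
 h(c) = C1 + Integral(C2*airyai(-6^(2/3)*c/6) + C3*airybi(-6^(2/3)*c/6), c)


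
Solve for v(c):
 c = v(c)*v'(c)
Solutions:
 v(c) = -sqrt(C1 + c^2)
 v(c) = sqrt(C1 + c^2)


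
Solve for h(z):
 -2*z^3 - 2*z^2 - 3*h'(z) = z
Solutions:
 h(z) = C1 - z^4/6 - 2*z^3/9 - z^2/6


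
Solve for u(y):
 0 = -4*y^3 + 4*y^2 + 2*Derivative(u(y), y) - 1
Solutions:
 u(y) = C1 + y^4/2 - 2*y^3/3 + y/2


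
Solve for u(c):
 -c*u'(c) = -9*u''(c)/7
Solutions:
 u(c) = C1 + C2*erfi(sqrt(14)*c/6)


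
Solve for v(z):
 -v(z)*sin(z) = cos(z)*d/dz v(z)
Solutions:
 v(z) = C1*cos(z)


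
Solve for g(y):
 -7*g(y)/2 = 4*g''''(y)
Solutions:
 g(y) = (C1*sin(2^(3/4)*7^(1/4)*y/4) + C2*cos(2^(3/4)*7^(1/4)*y/4))*exp(-2^(3/4)*7^(1/4)*y/4) + (C3*sin(2^(3/4)*7^(1/4)*y/4) + C4*cos(2^(3/4)*7^(1/4)*y/4))*exp(2^(3/4)*7^(1/4)*y/4)


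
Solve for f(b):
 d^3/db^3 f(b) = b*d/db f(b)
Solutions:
 f(b) = C1 + Integral(C2*airyai(b) + C3*airybi(b), b)


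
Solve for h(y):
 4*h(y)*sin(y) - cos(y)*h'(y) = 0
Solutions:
 h(y) = C1/cos(y)^4


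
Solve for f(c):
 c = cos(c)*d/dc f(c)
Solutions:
 f(c) = C1 + Integral(c/cos(c), c)


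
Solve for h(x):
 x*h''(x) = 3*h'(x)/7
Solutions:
 h(x) = C1 + C2*x^(10/7)


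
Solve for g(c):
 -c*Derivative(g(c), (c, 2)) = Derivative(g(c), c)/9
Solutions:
 g(c) = C1 + C2*c^(8/9)


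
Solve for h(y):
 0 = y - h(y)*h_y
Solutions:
 h(y) = -sqrt(C1 + y^2)
 h(y) = sqrt(C1 + y^2)


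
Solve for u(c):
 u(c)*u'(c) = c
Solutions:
 u(c) = -sqrt(C1 + c^2)
 u(c) = sqrt(C1 + c^2)


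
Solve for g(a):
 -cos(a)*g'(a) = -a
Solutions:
 g(a) = C1 + Integral(a/cos(a), a)


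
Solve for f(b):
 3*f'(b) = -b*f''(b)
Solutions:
 f(b) = C1 + C2/b^2


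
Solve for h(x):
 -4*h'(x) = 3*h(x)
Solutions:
 h(x) = C1*exp(-3*x/4)


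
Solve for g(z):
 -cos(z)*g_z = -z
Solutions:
 g(z) = C1 + Integral(z/cos(z), z)


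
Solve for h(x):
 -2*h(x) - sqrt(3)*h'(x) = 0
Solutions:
 h(x) = C1*exp(-2*sqrt(3)*x/3)


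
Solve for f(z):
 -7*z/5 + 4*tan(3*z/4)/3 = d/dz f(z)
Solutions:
 f(z) = C1 - 7*z^2/10 - 16*log(cos(3*z/4))/9


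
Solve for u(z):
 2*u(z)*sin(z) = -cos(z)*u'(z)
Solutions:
 u(z) = C1*cos(z)^2


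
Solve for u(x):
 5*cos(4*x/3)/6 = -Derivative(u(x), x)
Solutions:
 u(x) = C1 - 5*sin(4*x/3)/8


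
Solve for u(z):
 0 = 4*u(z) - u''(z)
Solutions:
 u(z) = C1*exp(-2*z) + C2*exp(2*z)


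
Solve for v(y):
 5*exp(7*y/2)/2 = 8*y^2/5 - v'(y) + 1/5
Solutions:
 v(y) = C1 + 8*y^3/15 + y/5 - 5*exp(7*y/2)/7


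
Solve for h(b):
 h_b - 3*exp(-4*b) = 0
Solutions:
 h(b) = C1 - 3*exp(-4*b)/4


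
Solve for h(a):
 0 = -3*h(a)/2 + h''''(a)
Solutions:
 h(a) = C1*exp(-2^(3/4)*3^(1/4)*a/2) + C2*exp(2^(3/4)*3^(1/4)*a/2) + C3*sin(2^(3/4)*3^(1/4)*a/2) + C4*cos(2^(3/4)*3^(1/4)*a/2)


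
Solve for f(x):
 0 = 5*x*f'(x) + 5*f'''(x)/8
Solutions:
 f(x) = C1 + Integral(C2*airyai(-2*x) + C3*airybi(-2*x), x)


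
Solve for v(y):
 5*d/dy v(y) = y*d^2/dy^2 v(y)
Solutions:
 v(y) = C1 + C2*y^6


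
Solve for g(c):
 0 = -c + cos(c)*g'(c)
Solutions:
 g(c) = C1 + Integral(c/cos(c), c)


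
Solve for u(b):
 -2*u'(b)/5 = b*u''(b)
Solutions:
 u(b) = C1 + C2*b^(3/5)


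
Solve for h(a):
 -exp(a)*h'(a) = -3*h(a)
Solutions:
 h(a) = C1*exp(-3*exp(-a))


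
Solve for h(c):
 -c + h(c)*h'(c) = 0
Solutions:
 h(c) = -sqrt(C1 + c^2)
 h(c) = sqrt(C1 + c^2)


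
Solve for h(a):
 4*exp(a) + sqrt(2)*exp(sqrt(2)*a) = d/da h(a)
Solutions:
 h(a) = C1 + 4*exp(a) + exp(sqrt(2)*a)


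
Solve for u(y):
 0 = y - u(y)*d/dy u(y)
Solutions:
 u(y) = -sqrt(C1 + y^2)
 u(y) = sqrt(C1 + y^2)


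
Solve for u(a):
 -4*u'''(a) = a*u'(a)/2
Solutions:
 u(a) = C1 + Integral(C2*airyai(-a/2) + C3*airybi(-a/2), a)


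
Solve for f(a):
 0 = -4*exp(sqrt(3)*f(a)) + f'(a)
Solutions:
 f(a) = sqrt(3)*(2*log(-1/(C1 + 4*a)) - log(3))/6


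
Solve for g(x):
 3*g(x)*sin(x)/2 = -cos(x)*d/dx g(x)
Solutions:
 g(x) = C1*cos(x)^(3/2)


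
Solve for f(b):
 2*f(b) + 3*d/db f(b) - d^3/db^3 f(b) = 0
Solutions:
 f(b) = C3*exp(2*b) + (C1 + C2*b)*exp(-b)


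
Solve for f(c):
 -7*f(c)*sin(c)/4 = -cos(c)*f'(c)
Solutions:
 f(c) = C1/cos(c)^(7/4)


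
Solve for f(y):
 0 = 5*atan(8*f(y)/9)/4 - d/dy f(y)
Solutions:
 Integral(1/atan(8*_y/9), (_y, f(y))) = C1 + 5*y/4


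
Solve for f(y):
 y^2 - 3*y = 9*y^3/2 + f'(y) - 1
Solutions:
 f(y) = C1 - 9*y^4/8 + y^3/3 - 3*y^2/2 + y


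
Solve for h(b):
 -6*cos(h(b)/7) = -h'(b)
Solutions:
 -6*b - 7*log(sin(h(b)/7) - 1)/2 + 7*log(sin(h(b)/7) + 1)/2 = C1


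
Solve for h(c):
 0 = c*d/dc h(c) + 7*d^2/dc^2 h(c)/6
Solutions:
 h(c) = C1 + C2*erf(sqrt(21)*c/7)


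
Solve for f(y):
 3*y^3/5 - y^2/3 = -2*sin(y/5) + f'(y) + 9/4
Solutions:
 f(y) = C1 + 3*y^4/20 - y^3/9 - 9*y/4 - 10*cos(y/5)


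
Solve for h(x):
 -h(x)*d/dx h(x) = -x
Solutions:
 h(x) = -sqrt(C1 + x^2)
 h(x) = sqrt(C1 + x^2)


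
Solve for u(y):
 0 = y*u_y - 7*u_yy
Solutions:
 u(y) = C1 + C2*erfi(sqrt(14)*y/14)


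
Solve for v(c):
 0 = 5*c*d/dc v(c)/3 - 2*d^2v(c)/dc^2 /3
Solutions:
 v(c) = C1 + C2*erfi(sqrt(5)*c/2)


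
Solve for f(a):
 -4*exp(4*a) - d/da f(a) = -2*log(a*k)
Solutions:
 f(a) = C1 + 2*a*log(a*k) - 2*a - exp(4*a)


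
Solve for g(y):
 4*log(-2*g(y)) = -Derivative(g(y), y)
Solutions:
 Integral(1/(log(-_y) + log(2)), (_y, g(y)))/4 = C1 - y


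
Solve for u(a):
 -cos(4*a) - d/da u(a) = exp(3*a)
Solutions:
 u(a) = C1 - exp(3*a)/3 - sin(4*a)/4


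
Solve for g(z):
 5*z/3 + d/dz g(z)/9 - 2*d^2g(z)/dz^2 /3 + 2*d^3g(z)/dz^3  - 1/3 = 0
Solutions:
 g(z) = C1 - 15*z^2/2 - 87*z + (C2*sin(z/6) + C3*cos(z/6))*exp(z/6)


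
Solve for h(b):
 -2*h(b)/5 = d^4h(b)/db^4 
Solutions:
 h(b) = (C1*sin(10^(3/4)*b/10) + C2*cos(10^(3/4)*b/10))*exp(-10^(3/4)*b/10) + (C3*sin(10^(3/4)*b/10) + C4*cos(10^(3/4)*b/10))*exp(10^(3/4)*b/10)


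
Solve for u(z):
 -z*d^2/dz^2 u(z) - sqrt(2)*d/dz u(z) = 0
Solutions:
 u(z) = C1 + C2*z^(1 - sqrt(2))


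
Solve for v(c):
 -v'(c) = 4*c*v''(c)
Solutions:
 v(c) = C1 + C2*c^(3/4)


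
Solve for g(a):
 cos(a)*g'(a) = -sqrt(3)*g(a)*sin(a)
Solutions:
 g(a) = C1*cos(a)^(sqrt(3))


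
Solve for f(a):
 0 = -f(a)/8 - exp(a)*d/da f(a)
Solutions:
 f(a) = C1*exp(exp(-a)/8)


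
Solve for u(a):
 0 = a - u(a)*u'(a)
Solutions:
 u(a) = -sqrt(C1 + a^2)
 u(a) = sqrt(C1 + a^2)


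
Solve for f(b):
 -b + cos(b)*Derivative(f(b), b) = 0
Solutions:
 f(b) = C1 + Integral(b/cos(b), b)


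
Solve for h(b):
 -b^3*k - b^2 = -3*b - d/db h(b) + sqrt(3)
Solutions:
 h(b) = C1 + b^4*k/4 + b^3/3 - 3*b^2/2 + sqrt(3)*b


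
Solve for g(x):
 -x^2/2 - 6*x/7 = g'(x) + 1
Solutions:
 g(x) = C1 - x^3/6 - 3*x^2/7 - x


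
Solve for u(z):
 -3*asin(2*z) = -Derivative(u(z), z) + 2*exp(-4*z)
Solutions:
 u(z) = C1 + 3*z*asin(2*z) + 3*sqrt(1 - 4*z^2)/2 - exp(-4*z)/2


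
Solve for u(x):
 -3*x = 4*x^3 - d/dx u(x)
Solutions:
 u(x) = C1 + x^4 + 3*x^2/2


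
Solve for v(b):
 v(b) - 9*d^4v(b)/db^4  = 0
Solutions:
 v(b) = C1*exp(-sqrt(3)*b/3) + C2*exp(sqrt(3)*b/3) + C3*sin(sqrt(3)*b/3) + C4*cos(sqrt(3)*b/3)


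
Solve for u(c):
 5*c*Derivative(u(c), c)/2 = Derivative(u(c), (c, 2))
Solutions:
 u(c) = C1 + C2*erfi(sqrt(5)*c/2)


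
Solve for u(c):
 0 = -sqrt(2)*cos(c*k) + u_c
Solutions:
 u(c) = C1 + sqrt(2)*sin(c*k)/k


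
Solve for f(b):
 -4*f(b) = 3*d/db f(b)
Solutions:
 f(b) = C1*exp(-4*b/3)


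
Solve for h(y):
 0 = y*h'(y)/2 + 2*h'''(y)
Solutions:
 h(y) = C1 + Integral(C2*airyai(-2^(1/3)*y/2) + C3*airybi(-2^(1/3)*y/2), y)


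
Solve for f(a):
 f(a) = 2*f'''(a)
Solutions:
 f(a) = C3*exp(2^(2/3)*a/2) + (C1*sin(2^(2/3)*sqrt(3)*a/4) + C2*cos(2^(2/3)*sqrt(3)*a/4))*exp(-2^(2/3)*a/4)


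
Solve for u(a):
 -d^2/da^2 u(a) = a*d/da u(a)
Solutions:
 u(a) = C1 + C2*erf(sqrt(2)*a/2)


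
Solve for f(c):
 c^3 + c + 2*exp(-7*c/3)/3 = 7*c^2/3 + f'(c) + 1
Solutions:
 f(c) = C1 + c^4/4 - 7*c^3/9 + c^2/2 - c - 2*exp(-7*c/3)/7


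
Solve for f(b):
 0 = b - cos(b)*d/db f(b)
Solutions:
 f(b) = C1 + Integral(b/cos(b), b)


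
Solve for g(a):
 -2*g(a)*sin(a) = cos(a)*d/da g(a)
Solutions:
 g(a) = C1*cos(a)^2


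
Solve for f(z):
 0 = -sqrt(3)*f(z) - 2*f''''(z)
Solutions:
 f(z) = (C1*sin(2^(1/4)*3^(1/8)*z/2) + C2*cos(2^(1/4)*3^(1/8)*z/2))*exp(-2^(1/4)*3^(1/8)*z/2) + (C3*sin(2^(1/4)*3^(1/8)*z/2) + C4*cos(2^(1/4)*3^(1/8)*z/2))*exp(2^(1/4)*3^(1/8)*z/2)


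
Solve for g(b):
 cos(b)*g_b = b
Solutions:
 g(b) = C1 + Integral(b/cos(b), b)


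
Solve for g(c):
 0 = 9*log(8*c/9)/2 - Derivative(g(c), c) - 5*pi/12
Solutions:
 g(c) = C1 + 9*c*log(c)/2 - 9*c*log(3) - 9*c/2 - 5*pi*c/12 + 27*c*log(2)/2


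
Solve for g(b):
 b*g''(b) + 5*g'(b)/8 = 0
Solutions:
 g(b) = C1 + C2*b^(3/8)


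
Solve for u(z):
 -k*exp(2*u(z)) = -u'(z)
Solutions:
 u(z) = log(-sqrt(-1/(C1 + k*z))) - log(2)/2
 u(z) = log(-1/(C1 + k*z))/2 - log(2)/2


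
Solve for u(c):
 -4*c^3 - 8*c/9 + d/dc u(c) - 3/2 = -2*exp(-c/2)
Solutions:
 u(c) = C1 + c^4 + 4*c^2/9 + 3*c/2 + 4*exp(-c/2)


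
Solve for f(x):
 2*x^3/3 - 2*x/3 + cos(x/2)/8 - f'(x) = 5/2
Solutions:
 f(x) = C1 + x^4/6 - x^2/3 - 5*x/2 + sin(x/2)/4


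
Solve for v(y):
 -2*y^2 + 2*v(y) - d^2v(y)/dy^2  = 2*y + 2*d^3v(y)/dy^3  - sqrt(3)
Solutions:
 v(y) = C1*exp(-y*((6*sqrt(318) + 107)^(-1/3) + 2 + (6*sqrt(318) + 107)^(1/3))/12)*sin(sqrt(3)*y*(-(6*sqrt(318) + 107)^(1/3) + (6*sqrt(318) + 107)^(-1/3))/12) + C2*exp(-y*((6*sqrt(318) + 107)^(-1/3) + 2 + (6*sqrt(318) + 107)^(1/3))/12)*cos(sqrt(3)*y*(-(6*sqrt(318) + 107)^(1/3) + (6*sqrt(318) + 107)^(-1/3))/12) + C3*exp(y*(-1 + (6*sqrt(318) + 107)^(-1/3) + (6*sqrt(318) + 107)^(1/3))/6) + y^2 + y - sqrt(3)/2 + 1


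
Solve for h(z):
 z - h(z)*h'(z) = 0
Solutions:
 h(z) = -sqrt(C1 + z^2)
 h(z) = sqrt(C1 + z^2)


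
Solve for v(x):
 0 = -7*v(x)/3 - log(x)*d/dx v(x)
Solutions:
 v(x) = C1*exp(-7*li(x)/3)


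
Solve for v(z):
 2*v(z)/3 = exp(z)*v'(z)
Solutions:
 v(z) = C1*exp(-2*exp(-z)/3)


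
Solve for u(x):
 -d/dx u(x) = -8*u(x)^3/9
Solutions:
 u(x) = -3*sqrt(2)*sqrt(-1/(C1 + 8*x))/2
 u(x) = 3*sqrt(2)*sqrt(-1/(C1 + 8*x))/2


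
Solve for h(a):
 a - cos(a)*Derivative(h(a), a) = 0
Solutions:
 h(a) = C1 + Integral(a/cos(a), a)


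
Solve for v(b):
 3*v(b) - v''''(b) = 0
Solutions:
 v(b) = C1*exp(-3^(1/4)*b) + C2*exp(3^(1/4)*b) + C3*sin(3^(1/4)*b) + C4*cos(3^(1/4)*b)


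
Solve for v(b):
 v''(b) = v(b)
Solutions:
 v(b) = C1*exp(-b) + C2*exp(b)


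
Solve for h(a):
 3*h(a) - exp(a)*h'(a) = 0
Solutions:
 h(a) = C1*exp(-3*exp(-a))


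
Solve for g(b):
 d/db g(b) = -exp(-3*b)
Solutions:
 g(b) = C1 + exp(-3*b)/3


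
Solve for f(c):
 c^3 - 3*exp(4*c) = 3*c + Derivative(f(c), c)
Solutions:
 f(c) = C1 + c^4/4 - 3*c^2/2 - 3*exp(4*c)/4


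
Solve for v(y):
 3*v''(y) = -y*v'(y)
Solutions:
 v(y) = C1 + C2*erf(sqrt(6)*y/6)


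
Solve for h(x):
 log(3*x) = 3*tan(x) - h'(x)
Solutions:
 h(x) = C1 - x*log(x) - x*log(3) + x - 3*log(cos(x))


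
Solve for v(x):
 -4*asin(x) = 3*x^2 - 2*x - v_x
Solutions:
 v(x) = C1 + x^3 - x^2 + 4*x*asin(x) + 4*sqrt(1 - x^2)


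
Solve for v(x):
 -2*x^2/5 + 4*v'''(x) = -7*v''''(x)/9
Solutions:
 v(x) = C1 + C2*x + C3*x^2 + C4*exp(-36*x/7) + x^5/600 - 7*x^4/4320 + 49*x^3/38880


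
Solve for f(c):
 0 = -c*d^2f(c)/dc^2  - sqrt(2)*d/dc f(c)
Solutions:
 f(c) = C1 + C2*c^(1 - sqrt(2))


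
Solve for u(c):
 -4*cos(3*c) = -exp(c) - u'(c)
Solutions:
 u(c) = C1 - exp(c) + 4*sin(3*c)/3


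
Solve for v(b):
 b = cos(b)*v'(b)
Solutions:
 v(b) = C1 + Integral(b/cos(b), b)


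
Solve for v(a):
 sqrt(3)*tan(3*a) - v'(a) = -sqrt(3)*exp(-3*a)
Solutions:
 v(a) = C1 + sqrt(3)*log(tan(3*a)^2 + 1)/6 - sqrt(3)*exp(-3*a)/3


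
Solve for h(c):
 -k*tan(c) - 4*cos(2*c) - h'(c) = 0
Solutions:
 h(c) = C1 + k*log(cos(c)) - 2*sin(2*c)


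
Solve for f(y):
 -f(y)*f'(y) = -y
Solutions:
 f(y) = -sqrt(C1 + y^2)
 f(y) = sqrt(C1 + y^2)


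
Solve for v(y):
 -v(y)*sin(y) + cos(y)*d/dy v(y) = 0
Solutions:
 v(y) = C1/cos(y)


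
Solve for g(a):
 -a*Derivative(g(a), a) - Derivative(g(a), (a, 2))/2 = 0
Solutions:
 g(a) = C1 + C2*erf(a)


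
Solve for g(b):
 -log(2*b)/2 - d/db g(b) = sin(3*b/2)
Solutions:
 g(b) = C1 - b*log(b)/2 - b*log(2)/2 + b/2 + 2*cos(3*b/2)/3


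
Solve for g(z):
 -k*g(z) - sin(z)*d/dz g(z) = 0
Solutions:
 g(z) = C1*exp(k*(-log(cos(z) - 1) + log(cos(z) + 1))/2)


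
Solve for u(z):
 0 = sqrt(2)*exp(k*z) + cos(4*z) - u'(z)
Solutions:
 u(z) = C1 + sin(4*z)/4 + sqrt(2)*exp(k*z)/k


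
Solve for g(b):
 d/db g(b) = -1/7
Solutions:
 g(b) = C1 - b/7


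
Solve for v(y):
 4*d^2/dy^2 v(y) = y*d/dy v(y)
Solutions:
 v(y) = C1 + C2*erfi(sqrt(2)*y/4)


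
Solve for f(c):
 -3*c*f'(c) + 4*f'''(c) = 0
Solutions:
 f(c) = C1 + Integral(C2*airyai(6^(1/3)*c/2) + C3*airybi(6^(1/3)*c/2), c)


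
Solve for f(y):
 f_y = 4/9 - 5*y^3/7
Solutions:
 f(y) = C1 - 5*y^4/28 + 4*y/9


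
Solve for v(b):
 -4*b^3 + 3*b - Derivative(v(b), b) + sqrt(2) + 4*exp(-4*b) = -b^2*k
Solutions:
 v(b) = C1 - b^4 + b^3*k/3 + 3*b^2/2 + sqrt(2)*b - exp(-4*b)


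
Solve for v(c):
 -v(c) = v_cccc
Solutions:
 v(c) = (C1*sin(sqrt(2)*c/2) + C2*cos(sqrt(2)*c/2))*exp(-sqrt(2)*c/2) + (C3*sin(sqrt(2)*c/2) + C4*cos(sqrt(2)*c/2))*exp(sqrt(2)*c/2)


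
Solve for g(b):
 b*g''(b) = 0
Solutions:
 g(b) = C1 + C2*b


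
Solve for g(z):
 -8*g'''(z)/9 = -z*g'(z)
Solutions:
 g(z) = C1 + Integral(C2*airyai(3^(2/3)*z/2) + C3*airybi(3^(2/3)*z/2), z)


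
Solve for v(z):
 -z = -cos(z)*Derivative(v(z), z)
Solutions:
 v(z) = C1 + Integral(z/cos(z), z)


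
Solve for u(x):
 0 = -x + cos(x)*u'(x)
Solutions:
 u(x) = C1 + Integral(x/cos(x), x)


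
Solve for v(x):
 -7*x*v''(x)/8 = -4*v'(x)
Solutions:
 v(x) = C1 + C2*x^(39/7)


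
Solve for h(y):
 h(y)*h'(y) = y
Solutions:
 h(y) = -sqrt(C1 + y^2)
 h(y) = sqrt(C1 + y^2)


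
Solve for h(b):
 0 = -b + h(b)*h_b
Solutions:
 h(b) = -sqrt(C1 + b^2)
 h(b) = sqrt(C1 + b^2)


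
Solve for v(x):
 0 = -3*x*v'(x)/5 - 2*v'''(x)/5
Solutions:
 v(x) = C1 + Integral(C2*airyai(-2^(2/3)*3^(1/3)*x/2) + C3*airybi(-2^(2/3)*3^(1/3)*x/2), x)


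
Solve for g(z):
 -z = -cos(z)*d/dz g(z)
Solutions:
 g(z) = C1 + Integral(z/cos(z), z)


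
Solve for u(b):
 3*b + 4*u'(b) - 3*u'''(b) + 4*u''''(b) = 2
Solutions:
 u(b) = C1 + C2*exp(b*((8*sqrt(15) + 31)^(-1/3) + 2 + (8*sqrt(15) + 31)^(1/3))/8)*sin(sqrt(3)*b*(-(8*sqrt(15) + 31)^(1/3) + (8*sqrt(15) + 31)^(-1/3))/8) + C3*exp(b*((8*sqrt(15) + 31)^(-1/3) + 2 + (8*sqrt(15) + 31)^(1/3))/8)*cos(sqrt(3)*b*(-(8*sqrt(15) + 31)^(1/3) + (8*sqrt(15) + 31)^(-1/3))/8) + C4*exp(b*(-(8*sqrt(15) + 31)^(1/3) - 1/(8*sqrt(15) + 31)^(1/3) + 1)/4) - 3*b^2/8 + b/2


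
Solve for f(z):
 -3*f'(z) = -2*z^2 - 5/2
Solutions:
 f(z) = C1 + 2*z^3/9 + 5*z/6


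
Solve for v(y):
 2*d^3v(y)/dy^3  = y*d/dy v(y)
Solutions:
 v(y) = C1 + Integral(C2*airyai(2^(2/3)*y/2) + C3*airybi(2^(2/3)*y/2), y)


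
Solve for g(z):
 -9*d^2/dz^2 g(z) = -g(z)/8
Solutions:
 g(z) = C1*exp(-sqrt(2)*z/12) + C2*exp(sqrt(2)*z/12)


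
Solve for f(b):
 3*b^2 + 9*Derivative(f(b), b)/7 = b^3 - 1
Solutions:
 f(b) = C1 + 7*b^4/36 - 7*b^3/9 - 7*b/9


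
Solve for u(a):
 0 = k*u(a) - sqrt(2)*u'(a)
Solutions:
 u(a) = C1*exp(sqrt(2)*a*k/2)


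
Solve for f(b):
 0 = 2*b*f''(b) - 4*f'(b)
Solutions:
 f(b) = C1 + C2*b^3


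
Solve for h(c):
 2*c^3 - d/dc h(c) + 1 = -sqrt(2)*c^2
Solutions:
 h(c) = C1 + c^4/2 + sqrt(2)*c^3/3 + c


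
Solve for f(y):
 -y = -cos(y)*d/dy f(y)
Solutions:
 f(y) = C1 + Integral(y/cos(y), y)


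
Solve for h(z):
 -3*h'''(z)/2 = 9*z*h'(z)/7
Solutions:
 h(z) = C1 + Integral(C2*airyai(-6^(1/3)*7^(2/3)*z/7) + C3*airybi(-6^(1/3)*7^(2/3)*z/7), z)


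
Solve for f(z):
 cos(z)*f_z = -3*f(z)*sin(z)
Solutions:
 f(z) = C1*cos(z)^3


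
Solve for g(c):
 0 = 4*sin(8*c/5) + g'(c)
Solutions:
 g(c) = C1 + 5*cos(8*c/5)/2


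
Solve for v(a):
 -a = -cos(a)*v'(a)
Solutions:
 v(a) = C1 + Integral(a/cos(a), a)


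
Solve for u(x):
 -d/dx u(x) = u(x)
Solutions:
 u(x) = C1*exp(-x)


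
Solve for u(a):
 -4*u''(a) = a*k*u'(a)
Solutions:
 u(a) = Piecewise((-sqrt(2)*sqrt(pi)*C1*erf(sqrt(2)*a*sqrt(k)/4)/sqrt(k) - C2, (k > 0) | (k < 0)), (-C1*a - C2, True))


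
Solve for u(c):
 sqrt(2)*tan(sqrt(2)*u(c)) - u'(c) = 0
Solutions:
 u(c) = sqrt(2)*(pi - asin(C1*exp(2*c)))/2
 u(c) = sqrt(2)*asin(C1*exp(2*c))/2
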